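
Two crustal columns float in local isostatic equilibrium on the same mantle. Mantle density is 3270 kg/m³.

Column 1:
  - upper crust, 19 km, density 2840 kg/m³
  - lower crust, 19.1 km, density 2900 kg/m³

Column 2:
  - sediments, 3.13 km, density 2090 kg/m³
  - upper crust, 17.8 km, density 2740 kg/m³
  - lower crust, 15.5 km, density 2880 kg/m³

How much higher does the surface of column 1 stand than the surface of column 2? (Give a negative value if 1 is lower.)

−1.2 km

For any compensation level in the mantle, the mantle terms cancel and isostasy reduces to e = (Σt_1 − Σt_2) − (Σ(ρt)_1 − Σ(ρt)_2) / ρ_m.
Σt_1 = 38.1 km; Σt_2 = 36.43 km; Σ(ρt)_1 = 109350; Σ(ρt)_2 = 99953.7 (in km·kg/m³).
e = (38.1 − 36.43) − (109350 − 99953.7) / 3270 = −1.2 km.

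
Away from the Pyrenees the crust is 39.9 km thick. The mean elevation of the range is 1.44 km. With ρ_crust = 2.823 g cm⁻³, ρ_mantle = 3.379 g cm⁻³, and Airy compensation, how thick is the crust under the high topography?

Root depth r = h ρ_c / (ρ_m − ρ_c) = 1.44 km × 2.823 / 0.556 = 7.311 km.
Total thickness = T + h + r = 39.9 km + 1.44 km + 7.311 km = 48.7 km.

48.7 km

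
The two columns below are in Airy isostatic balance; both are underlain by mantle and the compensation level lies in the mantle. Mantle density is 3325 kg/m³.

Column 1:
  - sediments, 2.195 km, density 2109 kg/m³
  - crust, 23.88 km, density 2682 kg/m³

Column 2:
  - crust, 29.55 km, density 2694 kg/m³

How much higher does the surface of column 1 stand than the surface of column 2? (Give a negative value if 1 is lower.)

−0.187 km

For any compensation level in the mantle, the mantle terms cancel and isostasy reduces to e = (Σt_1 − Σt_2) − (Σ(ρt)_1 − Σ(ρt)_2) / ρ_m.
Σt_1 = 26.075 km; Σt_2 = 29.55 km; Σ(ρt)_1 = 68675.415; Σ(ρt)_2 = 79607.7 (in km·kg/m³).
e = (26.075 − 29.55) − (68675.415 − 79607.7) / 3325 = −0.187 km.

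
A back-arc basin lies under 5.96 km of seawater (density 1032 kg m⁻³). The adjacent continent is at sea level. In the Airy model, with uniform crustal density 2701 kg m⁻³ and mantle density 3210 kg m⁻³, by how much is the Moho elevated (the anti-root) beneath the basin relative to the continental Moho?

19.5 km

Balancing pressure at the compensation depth: replacing crust with seawater at the top is compensated by replacing crust with mantle at the base: d (ρ_c − ρ_w) = a (ρ_m − ρ_c).
a = d (ρ_c − ρ_w)/(ρ_m − ρ_c) = 5.96 km × 1669/509 = 19.5 km.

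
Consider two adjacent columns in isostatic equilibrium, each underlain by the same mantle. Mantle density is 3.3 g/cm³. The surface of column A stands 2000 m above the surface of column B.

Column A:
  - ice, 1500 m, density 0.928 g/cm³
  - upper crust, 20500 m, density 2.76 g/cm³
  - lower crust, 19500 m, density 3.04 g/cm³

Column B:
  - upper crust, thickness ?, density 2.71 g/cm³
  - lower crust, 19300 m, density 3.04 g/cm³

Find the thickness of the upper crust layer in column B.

13700 m

Take the compensation level at the base of the deeper column (depth z_c below the surface of column A) and equate Σ ρ_i t_i down to z_c; mantle fills any gap and the z_c terms cancel.
Column A: 1500×0.928 + 20500×2.76 + 19500×3.04 + (z_c − 41500)×3.3
Column B: 2000×0 + x×2.71 + 19300×3.04 + (z_c − 2000 − 19300 − x)×3.3
The z_c×3.3 term appears on both sides and cancels. Collect the known terms of each column as K = Σ(ρt)_known − 3.3 × (depth of known layers): K_A = 117252 − 3.3×41500 = −19698; K_B = 58672 − 3.3×(2000 + 19300) = −11618.
Balance: K_A = K_B − x×(3.3 − 2.71), so x = (K_B − K_A)/(3.3 − 2.71) = 8080/0.59 = 13700 m.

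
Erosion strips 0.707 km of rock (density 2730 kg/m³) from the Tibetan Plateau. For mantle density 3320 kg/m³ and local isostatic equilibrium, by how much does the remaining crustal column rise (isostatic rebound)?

Unloading: uplift u = e ρ_c/ρ_m = 0.707 km × 2730/3320 = 0.581 km.

0.581 km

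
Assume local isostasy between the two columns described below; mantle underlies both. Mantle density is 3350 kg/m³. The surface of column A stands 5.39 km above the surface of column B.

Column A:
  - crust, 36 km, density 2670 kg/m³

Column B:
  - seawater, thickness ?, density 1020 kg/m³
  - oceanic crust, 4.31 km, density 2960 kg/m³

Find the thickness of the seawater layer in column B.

Take the compensation level at the base of the deeper column (depth z_c below the surface of column A) and equate Σ ρ_i t_i down to z_c; mantle fills any gap and the z_c terms cancel.
Column A: 36×2670 + (z_c − 36)×3350
Column B: 5.39×0 + x×1020 + 4.31×2960 + (z_c − 5.39 − 4.31 − x)×3350
The z_c×3350 term appears on both sides and cancels. Collect the known terms of each column as K = Σ(ρt)_known − 3350 × (depth of known layers): K_A = 96120 − 3350×36 = −24480; K_B = 12757.6 − 3350×(5.39 + 4.31) = −19737.4.
Balance: K_A = K_B − x×(3350 − 1020), so x = (K_B − K_A)/(3350 − 1020) = 4742.6/2330 = 2.04 km.

2.04 km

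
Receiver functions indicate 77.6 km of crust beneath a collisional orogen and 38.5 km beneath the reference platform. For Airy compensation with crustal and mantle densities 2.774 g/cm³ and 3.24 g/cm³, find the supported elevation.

Excess crust Δ = 77.6 km − 38.5 km = 39.1 km, split between elevation h and root r with h + r = Δ.
Airy balance ρ_c h = (ρ_m − ρ_c) r gives r = h ρ_c/(ρ_m − ρ_c), so h (1 + ρ_c/(ρ_m − ρ_c)) = Δ, i.e. h = Δ (ρ_m − ρ_c)/ρ_m.
h = 39.1 km × 0.466/3.24 = 5.62 km.

5.62 km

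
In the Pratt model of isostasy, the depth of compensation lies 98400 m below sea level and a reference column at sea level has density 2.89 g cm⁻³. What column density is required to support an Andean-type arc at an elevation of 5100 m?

2.75 g cm⁻³

Pratt balance: ρ_ref D = ρ (D + h).
ρ = ρ_ref D/(D + h) = 2.89 × 98400 m/(98400 m + 5100 m) = 2.75 g cm⁻³.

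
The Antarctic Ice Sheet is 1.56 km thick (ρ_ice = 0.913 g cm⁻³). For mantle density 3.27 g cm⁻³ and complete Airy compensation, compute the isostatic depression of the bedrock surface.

Isostatic balance requires: the ice load ρ_ice t is balanced by mantle displaced below, ρ_m s.
s = t ρ_ice / ρ_m = 1.56 km × 0.913/3.27 = 0.436 km.

0.436 km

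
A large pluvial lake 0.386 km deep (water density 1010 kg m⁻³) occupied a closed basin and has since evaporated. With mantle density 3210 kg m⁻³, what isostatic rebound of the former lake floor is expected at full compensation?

0.121 km

u = d ρ_w/ρ_m = 0.386 km × 1010/3210 = 0.121 km.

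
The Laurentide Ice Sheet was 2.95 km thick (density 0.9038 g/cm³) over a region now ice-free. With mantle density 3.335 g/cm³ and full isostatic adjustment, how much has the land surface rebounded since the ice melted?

Removing the load lets mantle flow back in; uplift u satisfies ρ_ice t = ρ_m u.
u = t ρ_ice/ρ_m = 2.95 km × 0.9038/3.335 = 0.799 km.

0.799 km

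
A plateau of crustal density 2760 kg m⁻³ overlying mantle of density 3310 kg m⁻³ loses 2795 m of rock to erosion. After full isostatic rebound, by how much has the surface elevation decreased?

464 m

Rebound u = e ρ_c/ρ_m = 2795 m × 2760/3310 = 2331 m.
Net surface drop = e − u = 2795 m − 2331 m = e (ρ_m − ρ_c)/ρ_m = 464 m.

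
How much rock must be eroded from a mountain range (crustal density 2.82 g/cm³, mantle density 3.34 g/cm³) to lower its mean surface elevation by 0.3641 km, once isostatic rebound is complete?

Net drop Δ = e − u = e − e ρ_c/ρ_m = e (ρ_m − ρ_c)/ρ_m.
e = Δ ρ_m/(ρ_m − ρ_c) = 0.3641 km × 3.34/0.52 = 2.34 km.

2.34 km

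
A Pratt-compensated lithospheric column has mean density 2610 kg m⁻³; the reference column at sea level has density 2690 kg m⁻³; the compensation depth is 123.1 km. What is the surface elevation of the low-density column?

3.77 km

ρ_ref D = ρ (D + h) → h = D (ρ_ref − ρ)/ρ.
h = 123.1 km × (2690 − 2610)/2610 = 3.77 km.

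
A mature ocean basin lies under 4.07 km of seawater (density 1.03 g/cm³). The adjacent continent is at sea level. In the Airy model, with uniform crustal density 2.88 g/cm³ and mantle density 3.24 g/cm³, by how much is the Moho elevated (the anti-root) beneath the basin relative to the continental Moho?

20.9 km

By Archimedes' principle applied to the lithosphere: replacing crust with seawater at the top is compensated by replacing crust with mantle at the base: d (ρ_c − ρ_w) = a (ρ_m − ρ_c).
a = d (ρ_c − ρ_w)/(ρ_m − ρ_c) = 4.07 km × 1.85/0.36 = 20.9 km.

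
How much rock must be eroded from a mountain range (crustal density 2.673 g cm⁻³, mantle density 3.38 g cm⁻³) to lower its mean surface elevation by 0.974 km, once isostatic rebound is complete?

Net drop Δ = e − u = e − e ρ_c/ρ_m = e (ρ_m − ρ_c)/ρ_m.
e = Δ ρ_m/(ρ_m − ρ_c) = 0.974 km × 3.38/0.707 = 4.66 km.

4.66 km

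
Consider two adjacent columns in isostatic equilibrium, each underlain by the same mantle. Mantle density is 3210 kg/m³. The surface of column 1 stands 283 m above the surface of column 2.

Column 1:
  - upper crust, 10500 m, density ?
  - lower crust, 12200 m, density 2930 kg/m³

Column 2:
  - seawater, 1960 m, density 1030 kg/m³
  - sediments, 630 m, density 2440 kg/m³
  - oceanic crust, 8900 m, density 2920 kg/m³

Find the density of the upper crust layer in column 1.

Take the compensation level at the base of the deeper column (depth z_c below the surface of column 1) and equate Σ ρ_i t_i down to z_c; mantle fills any gap and the z_c terms cancel.
Column 1: 10500×ρ + 12200×2930 + (z_c − 22700)×3210
Column 2: 283×0 + 1960×1030 + 630×2440 + 8900×2920 + (z_c − 283 − 11490)×3210
The z_c×3210 term appears on both sides and cancels. Collect the known terms of each column as K = Σ(ρt)_known − 3210 × (depth of known layers): K_1 = 35746000 − 3210×22700 = −37121000; K_2 = 29544000 − 3210×(283 + 11490) = −8247330.
Balance: K_1 + 10500×ρ = K_2, so ρ = (K_2 − K_1)/10500 = 28873700/10500 = 2750 kg/m³.

2750 kg/m³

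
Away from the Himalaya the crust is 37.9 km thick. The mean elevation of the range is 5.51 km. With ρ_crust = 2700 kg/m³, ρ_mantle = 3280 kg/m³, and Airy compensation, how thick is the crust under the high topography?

Root depth r = h ρ_c / (ρ_m − ρ_c) = 5.51 km × 2700 / 580 = 25.65 km.
Total thickness = T + h + r = 37.9 km + 5.51 km + 25.65 km = 69.1 km.

69.1 km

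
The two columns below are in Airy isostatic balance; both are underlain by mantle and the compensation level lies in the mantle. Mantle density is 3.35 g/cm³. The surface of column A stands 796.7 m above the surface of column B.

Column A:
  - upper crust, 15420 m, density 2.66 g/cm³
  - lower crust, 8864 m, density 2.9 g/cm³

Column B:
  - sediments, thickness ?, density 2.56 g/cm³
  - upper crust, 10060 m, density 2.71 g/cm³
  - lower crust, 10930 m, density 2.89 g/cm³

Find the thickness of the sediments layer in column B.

625 m

Take the compensation level at the base of the deeper column (depth z_c below the surface of column A) and equate Σ ρ_i t_i down to z_c; mantle fills any gap and the z_c terms cancel.
Column A: 15420×2.66 + 8864×2.9 + (z_c − 24284)×3.35
Column B: 796.7×0 + x×2.56 + 10060×2.71 + 10930×2.89 + (z_c − 796.7 − 20990 − x)×3.35
The z_c×3.35 term appears on both sides and cancels. Collect the known terms of each column as K = Σ(ρt)_known − 3.35 × (depth of known layers): K_A = 66722.8 − 3.35×24284 = −14628.6; K_B = 58850.3 − 3.35×(796.7 + 20990) = −14135.145.
Balance: K_A = K_B − x×(3.35 − 2.56), so x = (K_B − K_A)/(3.35 − 2.56) = 493.455/0.79 = 625 m.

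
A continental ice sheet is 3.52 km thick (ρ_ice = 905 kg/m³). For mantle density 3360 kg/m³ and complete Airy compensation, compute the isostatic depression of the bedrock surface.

0.948 km

By Archimedes' principle applied to the lithosphere: the ice load ρ_ice t is balanced by mantle displaced below, ρ_m s.
s = t ρ_ice / ρ_m = 3.52 km × 905/3360 = 0.948 km.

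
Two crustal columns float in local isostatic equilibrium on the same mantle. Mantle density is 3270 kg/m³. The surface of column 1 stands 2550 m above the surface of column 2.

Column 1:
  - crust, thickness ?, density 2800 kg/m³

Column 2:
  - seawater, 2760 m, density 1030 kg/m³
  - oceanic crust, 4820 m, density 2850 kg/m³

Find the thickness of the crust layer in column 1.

Take the compensation level at the base of the deeper column (depth z_c below the surface of column 1) and equate Σ ρ_i t_i down to z_c; mantle fills any gap and the z_c terms cancel.
Column 1: x×2800 + (z_c − 0 − x)×3270
Column 2: 2550×0 + 2760×1030 + 4820×2850 + (z_c − 2550 − 7580)×3270
The z_c×3270 term appears on both sides and cancels. Collect the known terms of each column as K = Σ(ρt)_known − 3270 × (depth of known layers): K_1 = 0 − 3270×0 = 0; K_2 = 16579800 − 3270×(2550 + 7580) = −16545300.
Balance: K_1 − x×(3270 − 2800) = K_2, so x = (K_1 − K_2)/(3270 − 2800) = 16545300/470 = 35200 m.

35200 m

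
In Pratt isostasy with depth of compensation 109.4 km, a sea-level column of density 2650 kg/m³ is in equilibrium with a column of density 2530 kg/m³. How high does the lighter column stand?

ρ_ref D = ρ (D + h) → h = D (ρ_ref − ρ)/ρ.
h = 109.4 km × (2650 − 2530)/2530 = 5.19 km.

5.19 km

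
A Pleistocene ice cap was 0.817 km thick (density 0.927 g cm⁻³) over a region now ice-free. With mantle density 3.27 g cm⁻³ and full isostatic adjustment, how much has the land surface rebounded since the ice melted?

0.232 km

Removing the load lets mantle flow back in; uplift u satisfies ρ_ice t = ρ_m u.
u = t ρ_ice/ρ_m = 0.817 km × 0.927/3.27 = 0.232 km.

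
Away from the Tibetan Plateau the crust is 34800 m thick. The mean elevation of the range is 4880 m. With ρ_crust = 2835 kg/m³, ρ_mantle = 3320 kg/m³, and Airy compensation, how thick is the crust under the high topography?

Root depth r = h ρ_c / (ρ_m − ρ_c) = 4880 m × 2835 / 485 = 28530 m.
Total thickness = T + h + r = 34800 m + 4880 m + 28530 m = 68200 m.

68200 m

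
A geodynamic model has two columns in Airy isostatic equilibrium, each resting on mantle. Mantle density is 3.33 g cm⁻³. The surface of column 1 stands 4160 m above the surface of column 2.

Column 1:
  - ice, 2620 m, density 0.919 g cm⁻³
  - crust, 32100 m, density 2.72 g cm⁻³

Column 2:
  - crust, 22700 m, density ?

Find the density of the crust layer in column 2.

Take the compensation level at the base of the deeper column (depth z_c below the surface of column 1) and equate Σ ρ_i t_i down to z_c; mantle fills any gap and the z_c terms cancel.
Column 1: 2620×0.919 + 32100×2.72 + (z_c − 34720)×3.33
Column 2: 4160×0 + 22700×ρ + (z_c − 4160 − 22700)×3.33
The z_c×3.33 term appears on both sides and cancels. Collect the known terms of each column as K = Σ(ρt)_known − 3.33 × (depth of known layers): K_1 = 89719.78 − 3.33×34720 = −25897.82; K_2 = 0 − 3.33×(4160 + 22700) = −89443.8.
Balance: K_1 = K_2 + 22700×ρ, so ρ = (K_1 − K_2)/22700 = 63546/22700 = 2.8 g cm⁻³.

2.8 g cm⁻³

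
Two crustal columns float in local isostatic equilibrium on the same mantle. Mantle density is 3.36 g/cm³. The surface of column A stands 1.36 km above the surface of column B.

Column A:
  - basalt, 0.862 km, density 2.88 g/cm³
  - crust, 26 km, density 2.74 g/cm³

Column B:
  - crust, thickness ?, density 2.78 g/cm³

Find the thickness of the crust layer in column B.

20.6 km

Take the compensation level at the base of the deeper column (depth z_c below the surface of column A) and equate Σ ρ_i t_i down to z_c; mantle fills any gap and the z_c terms cancel.
Column A: 0.862×2.88 + 26×2.74 + (z_c − 26.862)×3.36
Column B: 1.36×0 + x×2.78 + (z_c − 1.36 − 0 − x)×3.36
The z_c×3.36 term appears on both sides and cancels. Collect the known terms of each column as K = Σ(ρt)_known − 3.36 × (depth of known layers): K_A = 73.72256 − 3.36×26.862 = −16.53376; K_B = 0 − 3.36×(1.36 + 0) = −4.5696.
Balance: K_A = K_B − x×(3.36 − 2.78), so x = (K_B − K_A)/(3.36 − 2.78) = 11.9642/0.58 = 20.6 km.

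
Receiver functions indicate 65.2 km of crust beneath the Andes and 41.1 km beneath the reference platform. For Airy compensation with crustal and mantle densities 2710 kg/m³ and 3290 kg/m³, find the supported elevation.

Excess crust Δ = 65.2 km − 41.1 km = 24.1 km, split between elevation h and root r with h + r = Δ.
Airy balance ρ_c h = (ρ_m − ρ_c) r gives r = h ρ_c/(ρ_m − ρ_c), so h (1 + ρ_c/(ρ_m − ρ_c)) = Δ, i.e. h = Δ (ρ_m − ρ_c)/ρ_m.
h = 24.1 km × 580/3290 = 4.25 km.

4.25 km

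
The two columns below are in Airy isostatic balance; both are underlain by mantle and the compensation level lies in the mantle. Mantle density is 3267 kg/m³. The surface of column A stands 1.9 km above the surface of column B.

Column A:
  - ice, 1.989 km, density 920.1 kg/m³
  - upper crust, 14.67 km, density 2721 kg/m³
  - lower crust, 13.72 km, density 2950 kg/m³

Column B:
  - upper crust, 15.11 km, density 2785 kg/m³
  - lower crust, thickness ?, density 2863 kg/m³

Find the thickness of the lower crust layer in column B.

Take the compensation level at the base of the deeper column (depth z_c below the surface of column A) and equate Σ ρ_i t_i down to z_c; mantle fills any gap and the z_c terms cancel.
Column A: 1.989×920.1 + 14.67×2721 + 13.72×2950 + (z_c − 30.379)×3267
Column B: 1.9×0 + 15.11×2785 + x×2863 + (z_c − 1.9 − 15.11 − x)×3267
The z_c×3267 term appears on both sides and cancels. Collect the known terms of each column as K = Σ(ρt)_known − 3267 × (depth of known layers): K_A = 82221.1489 − 3267×30.379 = −17027.0441; K_B = 42081.35 − 3267×(1.9 + 15.11) = −13490.32.
Balance: K_A = K_B − x×(3267 − 2863), so x = (K_B − K_A)/(3267 − 2863) = 3536.72/404 = 8.75 km.

8.75 km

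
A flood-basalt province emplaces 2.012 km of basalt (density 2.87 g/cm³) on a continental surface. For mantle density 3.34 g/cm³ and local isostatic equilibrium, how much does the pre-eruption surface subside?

Subaerial loading: s = t ρ_load / ρ_m.
s = 2.012 km × 2.87/3.34 = 1.73 km.

1.73 km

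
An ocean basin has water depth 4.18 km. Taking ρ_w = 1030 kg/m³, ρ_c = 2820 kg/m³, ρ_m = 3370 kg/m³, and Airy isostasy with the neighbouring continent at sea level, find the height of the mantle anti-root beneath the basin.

13.6 km

Balancing pressure at the compensation depth: replacing crust with seawater at the top is compensated by replacing crust with mantle at the base: d (ρ_c − ρ_w) = a (ρ_m − ρ_c).
a = d (ρ_c − ρ_w)/(ρ_m − ρ_c) = 4.18 km × 1790/550 = 13.6 km.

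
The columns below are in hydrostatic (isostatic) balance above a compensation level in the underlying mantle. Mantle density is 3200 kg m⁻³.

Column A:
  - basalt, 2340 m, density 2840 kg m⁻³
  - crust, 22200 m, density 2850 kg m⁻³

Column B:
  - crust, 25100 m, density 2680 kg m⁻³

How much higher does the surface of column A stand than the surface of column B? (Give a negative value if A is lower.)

−1390 m

For any compensation level in the mantle, the mantle terms cancel and isostasy reduces to e = (Σt_A − Σt_B) − (Σ(ρt)_A − Σ(ρt)_B) / ρ_m.
Σt_A = 24540 m; Σt_B = 25100 m; Σ(ρt)_A = 69915600; Σ(ρt)_B = 67268000 (in m·kg m⁻³).
e = (24540 − 25100) − (69915600 − 67268000) / 3200 = −1390 m.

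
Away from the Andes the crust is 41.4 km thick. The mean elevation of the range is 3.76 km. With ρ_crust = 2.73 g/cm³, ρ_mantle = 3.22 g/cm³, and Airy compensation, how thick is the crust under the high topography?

66.1 km

Root depth r = h ρ_c / (ρ_m − ρ_c) = 3.76 km × 2.73 / 0.49 = 20.95 km.
Total thickness = T + h + r = 41.4 km + 3.76 km + 20.95 km = 66.1 km.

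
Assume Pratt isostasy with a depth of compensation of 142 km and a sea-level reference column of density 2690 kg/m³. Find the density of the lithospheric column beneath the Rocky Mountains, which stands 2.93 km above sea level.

2640 kg/m³

Pratt balance: ρ_ref D = ρ (D + h).
ρ = ρ_ref D/(D + h) = 2690 × 142 km/(142 km + 2.93 km) = 2640 kg/m³.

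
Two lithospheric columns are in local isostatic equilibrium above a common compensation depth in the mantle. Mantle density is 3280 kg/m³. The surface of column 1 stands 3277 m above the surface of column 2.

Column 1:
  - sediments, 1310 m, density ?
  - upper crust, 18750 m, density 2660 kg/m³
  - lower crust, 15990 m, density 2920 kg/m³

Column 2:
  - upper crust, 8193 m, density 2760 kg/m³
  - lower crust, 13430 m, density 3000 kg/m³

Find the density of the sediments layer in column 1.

Take the compensation level at the base of the deeper column (depth z_c below the surface of column 1) and equate Σ ρ_i t_i down to z_c; mantle fills any gap and the z_c terms cancel.
Column 1: 1310×ρ + 18750×2660 + 15990×2920 + (z_c − 36050)×3280
Column 2: 3277×0 + 8193×2760 + 13430×3000 + (z_c − 3277 − 21623)×3280
The z_c×3280 term appears on both sides and cancels. Collect the known terms of each column as K = Σ(ρt)_known − 3280 × (depth of known layers): K_1 = 96565800 − 3280×36050 = −21678200; K_2 = 62902680 − 3280×(3277 + 21623) = −18769320.
Balance: K_1 + 1310×ρ = K_2, so ρ = (K_2 − K_1)/1310 = 2908880/1310 = 2220 kg/m³.

2220 kg/m³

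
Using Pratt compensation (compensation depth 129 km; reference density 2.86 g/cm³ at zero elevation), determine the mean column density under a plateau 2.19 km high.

Pratt balance: ρ_ref D = ρ (D + h).
ρ = ρ_ref D/(D + h) = 2.86 × 129 km/(129 km + 2.19 km) = 2.81 g/cm³.

2.81 g/cm³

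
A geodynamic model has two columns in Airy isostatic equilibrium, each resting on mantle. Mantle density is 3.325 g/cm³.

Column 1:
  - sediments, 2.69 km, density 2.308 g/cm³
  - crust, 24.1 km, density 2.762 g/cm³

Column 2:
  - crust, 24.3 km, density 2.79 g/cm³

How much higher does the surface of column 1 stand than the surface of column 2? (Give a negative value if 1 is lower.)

For any compensation level in the mantle, the mantle terms cancel and isostasy reduces to e = (Σt_1 − Σt_2) − (Σ(ρt)_1 − Σ(ρt)_2) / ρ_m.
Σt_1 = 26.79 km; Σt_2 = 24.3 km; Σ(ρt)_1 = 72.77272; Σ(ρt)_2 = 67.797 (in km·g/cm³).
e = (26.79 − 24.3) − (72.77272 − 67.797) / 3.325 = 0.994 km.

0.994 km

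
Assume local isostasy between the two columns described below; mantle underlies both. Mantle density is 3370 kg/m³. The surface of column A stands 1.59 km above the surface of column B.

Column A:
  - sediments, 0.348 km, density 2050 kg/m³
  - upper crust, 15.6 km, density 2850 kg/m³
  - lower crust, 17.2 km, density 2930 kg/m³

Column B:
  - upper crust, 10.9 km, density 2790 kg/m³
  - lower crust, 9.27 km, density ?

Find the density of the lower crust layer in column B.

2890 kg/m³

Take the compensation level at the base of the deeper column (depth z_c below the surface of column A) and equate Σ ρ_i t_i down to z_c; mantle fills any gap and the z_c terms cancel.
Column A: 0.348×2050 + 15.6×2850 + 17.2×2930 + (z_c − 33.148)×3370
Column B: 1.59×0 + 10.9×2790 + 9.27×ρ + (z_c − 1.59 − 20.17)×3370
The z_c×3370 term appears on both sides and cancels. Collect the known terms of each column as K = Σ(ρt)_known − 3370 × (depth of known layers): K_A = 95569.4 − 3370×33.148 = −16139.36; K_B = 30411 − 3370×(1.59 + 20.17) = −42920.2.
Balance: K_A = K_B + 9.27×ρ, so ρ = (K_A − K_B)/9.27 = 26780.8/9.27 = 2890 kg/m³.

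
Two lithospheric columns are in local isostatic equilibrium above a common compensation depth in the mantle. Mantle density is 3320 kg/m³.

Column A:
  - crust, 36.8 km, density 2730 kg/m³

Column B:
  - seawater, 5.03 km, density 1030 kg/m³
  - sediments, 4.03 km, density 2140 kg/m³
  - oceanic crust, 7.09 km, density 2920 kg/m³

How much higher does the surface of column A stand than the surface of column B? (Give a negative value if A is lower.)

0.784 km

For any compensation level in the mantle, the mantle terms cancel and isostasy reduces to e = (Σt_A − Σt_B) − (Σ(ρt)_A − Σ(ρt)_B) / ρ_m.
Σt_A = 36.8 km; Σt_B = 16.15 km; Σ(ρt)_A = 100464; Σ(ρt)_B = 34507.9 (in km·kg/m³).
e = (36.8 − 16.15) − (100464 − 34507.9) / 3320 = 0.784 km.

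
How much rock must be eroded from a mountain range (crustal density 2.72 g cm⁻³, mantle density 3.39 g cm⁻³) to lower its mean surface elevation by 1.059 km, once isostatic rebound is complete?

5.36 km

Net drop Δ = e − u = e − e ρ_c/ρ_m = e (ρ_m − ρ_c)/ρ_m.
e = Δ ρ_m/(ρ_m − ρ_c) = 1.059 km × 3.39/0.67 = 5.36 km.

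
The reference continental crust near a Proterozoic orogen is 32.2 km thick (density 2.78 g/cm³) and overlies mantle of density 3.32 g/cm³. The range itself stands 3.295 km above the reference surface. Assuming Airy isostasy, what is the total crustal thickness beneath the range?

Root depth r = h ρ_c / (ρ_m − ρ_c) = 3.295 km × 2.78 / 0.54 = 16.96 km.
Total thickness = T + h + r = 32.2 km + 3.295 km + 16.96 km = 52.5 km.

52.5 km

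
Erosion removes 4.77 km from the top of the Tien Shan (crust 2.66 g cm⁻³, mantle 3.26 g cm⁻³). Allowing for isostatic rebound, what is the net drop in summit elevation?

0.878 km

Rebound u = e ρ_c/ρ_m = 4.77 km × 2.66/3.26 = 3.892 km.
Net surface drop = e − u = 4.77 km − 3.892 km = e (ρ_m − ρ_c)/ρ_m = 0.878 km.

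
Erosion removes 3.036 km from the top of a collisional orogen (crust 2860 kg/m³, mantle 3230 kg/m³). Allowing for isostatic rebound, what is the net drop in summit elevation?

Rebound u = e ρ_c/ρ_m = 3.036 km × 2860/3230 = 2.688 km.
Net surface drop = e − u = 3.036 km − 2.688 km = e (ρ_m − ρ_c)/ρ_m = 0.348 km.

0.348 km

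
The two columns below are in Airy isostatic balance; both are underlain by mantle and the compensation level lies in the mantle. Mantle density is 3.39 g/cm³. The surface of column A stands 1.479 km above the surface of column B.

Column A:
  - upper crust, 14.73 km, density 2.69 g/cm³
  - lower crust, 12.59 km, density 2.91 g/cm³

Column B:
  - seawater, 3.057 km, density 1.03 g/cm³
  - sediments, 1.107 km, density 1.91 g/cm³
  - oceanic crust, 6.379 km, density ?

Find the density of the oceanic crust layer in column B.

3 g/cm³

Take the compensation level at the base of the deeper column (depth z_c below the surface of column A) and equate Σ ρ_i t_i down to z_c; mantle fills any gap and the z_c terms cancel.
Column A: 14.73×2.69 + 12.59×2.91 + (z_c − 27.32)×3.39
Column B: 1.479×0 + 3.057×1.03 + 1.107×1.91 + 6.379×ρ + (z_c − 1.479 − 10.543)×3.39
The z_c×3.39 term appears on both sides and cancels. Collect the known terms of each column as K = Σ(ρt)_known − 3.39 × (depth of known layers): K_A = 76.2606 − 3.39×27.32 = −16.3542; K_B = 5.26308 − 3.39×(1.479 + 10.543) = −35.4915.
Balance: K_A = K_B + 6.379×ρ, so ρ = (K_A − K_B)/6.379 = 19.1373/6.379 = 3 g/cm³.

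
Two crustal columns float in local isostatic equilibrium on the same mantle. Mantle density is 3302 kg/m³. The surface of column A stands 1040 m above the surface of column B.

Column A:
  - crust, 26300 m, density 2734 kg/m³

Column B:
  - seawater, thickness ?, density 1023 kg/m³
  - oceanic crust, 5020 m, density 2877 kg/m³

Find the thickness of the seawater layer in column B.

Take the compensation level at the base of the deeper column (depth z_c below the surface of column A) and equate Σ ρ_i t_i down to z_c; mantle fills any gap and the z_c terms cancel.
Column A: 26300×2734 + (z_c − 26300)×3302
Column B: 1040×0 + x×1023 + 5020×2877 + (z_c − 1040 − 5020 − x)×3302
The z_c×3302 term appears on both sides and cancels. Collect the known terms of each column as K = Σ(ρt)_known − 3302 × (depth of known layers): K_A = 71904200 − 3302×26300 = −14938400; K_B = 14442540 − 3302×(1040 + 5020) = −5567580.
Balance: K_A = K_B − x×(3302 − 1023), so x = (K_B − K_A)/(3302 − 1023) = 9370820/2279 = 4110 m.

4110 m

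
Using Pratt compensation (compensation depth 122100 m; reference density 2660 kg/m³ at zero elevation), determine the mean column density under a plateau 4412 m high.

2570 kg/m³

Pratt balance: ρ_ref D = ρ (D + h).
ρ = ρ_ref D/(D + h) = 2660 × 122100 m/(122100 m + 4412 m) = 2570 kg/m³.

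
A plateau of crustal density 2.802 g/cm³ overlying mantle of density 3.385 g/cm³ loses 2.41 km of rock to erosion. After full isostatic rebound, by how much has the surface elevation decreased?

Rebound u = e ρ_c/ρ_m = 2.41 km × 2.802/3.385 = 1.995 km.
Net surface drop = e − u = 2.41 km − 1.995 km = e (ρ_m − ρ_c)/ρ_m = 0.415 km.

0.415 km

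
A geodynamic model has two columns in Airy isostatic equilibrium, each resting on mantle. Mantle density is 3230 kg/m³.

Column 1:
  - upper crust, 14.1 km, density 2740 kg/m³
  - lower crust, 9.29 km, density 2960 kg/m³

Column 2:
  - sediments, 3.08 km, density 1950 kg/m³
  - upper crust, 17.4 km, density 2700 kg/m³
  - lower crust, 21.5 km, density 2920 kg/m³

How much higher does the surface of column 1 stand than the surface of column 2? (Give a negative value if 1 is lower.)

For any compensation level in the mantle, the mantle terms cancel and isostasy reduces to e = (Σt_1 − Σt_2) − (Σ(ρt)_1 − Σ(ρt)_2) / ρ_m.
Σt_1 = 23.39 km; Σt_2 = 41.98 km; Σ(ρt)_1 = 66132.4; Σ(ρt)_2 = 115766 (in km·kg/m³).
e = (23.39 − 41.98) − (66132.4 − 115766) / 3230 = −3.22 km.

−3.22 km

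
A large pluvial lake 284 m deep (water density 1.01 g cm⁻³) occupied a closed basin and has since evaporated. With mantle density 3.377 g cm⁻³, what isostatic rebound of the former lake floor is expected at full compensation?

84.9 m

u = d ρ_w/ρ_m = 284 m × 1.01/3.377 = 84.9 m.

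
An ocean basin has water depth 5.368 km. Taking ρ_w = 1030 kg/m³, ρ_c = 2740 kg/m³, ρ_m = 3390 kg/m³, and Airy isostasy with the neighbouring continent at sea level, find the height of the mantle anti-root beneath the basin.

14.1 km

Balancing pressure at the compensation depth: replacing crust with seawater at the top is compensated by replacing crust with mantle at the base: d (ρ_c − ρ_w) = a (ρ_m − ρ_c).
a = d (ρ_c − ρ_w)/(ρ_m − ρ_c) = 5.368 km × 1710/650 = 14.1 km.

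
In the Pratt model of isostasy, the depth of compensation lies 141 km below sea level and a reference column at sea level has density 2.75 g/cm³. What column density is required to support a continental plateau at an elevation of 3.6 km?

2.68 g/cm³

Pratt balance: ρ_ref D = ρ (D + h).
ρ = ρ_ref D/(D + h) = 2.75 × 141 km/(141 km + 3.6 km) = 2.68 g/cm³.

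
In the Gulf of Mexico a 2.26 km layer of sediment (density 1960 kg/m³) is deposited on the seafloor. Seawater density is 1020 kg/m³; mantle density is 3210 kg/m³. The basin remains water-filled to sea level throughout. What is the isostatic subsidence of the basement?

Submarine loading: the sediment displaces seawater, and the subsidence is in turn flooded, so s (ρ_m − ρ_w) = t (ρ_sed − ρ_w).
s = 2.26 km × (1960 − 1020) / (3210 − 1020) = 0.97 km.

0.97 km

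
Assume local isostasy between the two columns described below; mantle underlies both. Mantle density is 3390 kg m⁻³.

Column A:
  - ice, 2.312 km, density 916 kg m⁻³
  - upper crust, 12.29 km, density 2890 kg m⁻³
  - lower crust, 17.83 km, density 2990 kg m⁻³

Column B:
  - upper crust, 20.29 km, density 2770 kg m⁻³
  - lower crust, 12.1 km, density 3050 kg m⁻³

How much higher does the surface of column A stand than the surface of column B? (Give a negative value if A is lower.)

For any compensation level in the mantle, the mantle terms cancel and isostasy reduces to e = (Σt_A − Σt_B) − (Σ(ρt)_A − Σ(ρt)_B) / ρ_m.
Σt_A = 32.432 km; Σt_B = 32.39 km; Σ(ρt)_A = 90947.592; Σ(ρt)_B = 93108.3 (in km·kg m⁻³).
e = (32.432 − 32.39) − (90947.592 − 93108.3) / 3390 = 0.679 km.

0.679 km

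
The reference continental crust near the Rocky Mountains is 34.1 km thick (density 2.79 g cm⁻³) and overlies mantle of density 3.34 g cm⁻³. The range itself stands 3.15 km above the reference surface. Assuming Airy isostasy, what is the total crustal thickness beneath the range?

Root depth r = h ρ_c / (ρ_m − ρ_c) = 3.15 km × 2.79 / 0.55 = 15.98 km.
Total thickness = T + h + r = 34.1 km + 3.15 km + 15.98 km = 53.2 km.

53.2 km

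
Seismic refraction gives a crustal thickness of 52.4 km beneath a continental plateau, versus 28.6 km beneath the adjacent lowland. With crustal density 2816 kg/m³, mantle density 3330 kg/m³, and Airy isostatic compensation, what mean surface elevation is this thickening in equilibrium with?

3.67 km

Excess crust Δ = 52.4 km − 28.6 km = 23.8 km, split between elevation h and root r with h + r = Δ.
Airy balance ρ_c h = (ρ_m − ρ_c) r gives r = h ρ_c/(ρ_m − ρ_c), so h (1 + ρ_c/(ρ_m − ρ_c)) = Δ, i.e. h = Δ (ρ_m − ρ_c)/ρ_m.
h = 23.8 km × 514/3330 = 3.67 km.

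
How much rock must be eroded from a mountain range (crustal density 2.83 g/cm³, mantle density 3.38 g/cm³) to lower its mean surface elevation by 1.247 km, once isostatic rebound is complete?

7.66 km

Net drop Δ = e − u = e − e ρ_c/ρ_m = e (ρ_m − ρ_c)/ρ_m.
e = Δ ρ_m/(ρ_m − ρ_c) = 1.247 km × 3.38/0.55 = 7.66 km.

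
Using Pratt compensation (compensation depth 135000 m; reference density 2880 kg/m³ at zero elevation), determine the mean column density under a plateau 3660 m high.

2800 kg/m³

Pratt balance: ρ_ref D = ρ (D + h).
ρ = ρ_ref D/(D + h) = 2880 × 135000 m/(135000 m + 3660 m) = 2800 kg/m³.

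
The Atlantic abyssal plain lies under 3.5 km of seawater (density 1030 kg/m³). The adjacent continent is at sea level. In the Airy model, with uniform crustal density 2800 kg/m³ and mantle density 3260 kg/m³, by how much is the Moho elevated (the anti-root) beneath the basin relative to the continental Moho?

13.5 km

Equating mass per unit area of the two columns: replacing crust with seawater at the top is compensated by replacing crust with mantle at the base: d (ρ_c − ρ_w) = a (ρ_m − ρ_c).
a = d (ρ_c − ρ_w)/(ρ_m − ρ_c) = 3.5 km × 1770/460 = 13.5 km.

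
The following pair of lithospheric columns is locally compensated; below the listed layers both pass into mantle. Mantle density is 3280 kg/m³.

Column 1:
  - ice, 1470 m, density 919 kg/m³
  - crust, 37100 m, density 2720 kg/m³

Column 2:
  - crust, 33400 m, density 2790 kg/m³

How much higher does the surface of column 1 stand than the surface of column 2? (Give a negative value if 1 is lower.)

For any compensation level in the mantle, the mantle terms cancel and isostasy reduces to e = (Σt_1 − Σt_2) − (Σ(ρt)_1 − Σ(ρt)_2) / ρ_m.
Σt_1 = 38570 m; Σt_2 = 33400 m; Σ(ρt)_1 = 102262930; Σ(ρt)_2 = 93186000 (in m·kg/m³).
e = (38570 − 33400) − (102262930 − 93186000) / 3280 = 2400 m.

2400 m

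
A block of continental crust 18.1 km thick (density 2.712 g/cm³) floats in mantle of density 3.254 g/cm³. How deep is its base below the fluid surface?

15.1 km

Draft d = t ρ_obj/ρ_fluid = 18.1 km × 2.712/3.254 = 15.1 km.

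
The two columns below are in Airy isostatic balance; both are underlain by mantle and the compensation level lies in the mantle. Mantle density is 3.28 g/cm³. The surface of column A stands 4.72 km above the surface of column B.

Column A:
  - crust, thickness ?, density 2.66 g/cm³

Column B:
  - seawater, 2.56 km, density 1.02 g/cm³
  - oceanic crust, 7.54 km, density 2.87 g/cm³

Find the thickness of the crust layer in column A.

39.3 km

Take the compensation level at the base of the deeper column (depth z_c below the surface of column A) and equate Σ ρ_i t_i down to z_c; mantle fills any gap and the z_c terms cancel.
Column A: x×2.66 + (z_c − 0 − x)×3.28
Column B: 4.72×0 + 2.56×1.02 + 7.54×2.87 + (z_c − 4.72 − 10.1)×3.28
The z_c×3.28 term appears on both sides and cancels. Collect the known terms of each column as K = Σ(ρt)_known − 3.28 × (depth of known layers): K_A = 0 − 3.28×0 = 0; K_B = 24.251 − 3.28×(4.72 + 10.1) = −24.3586.
Balance: K_A − x×(3.28 − 2.66) = K_B, so x = (K_A − K_B)/(3.28 − 2.66) = 24.3586/0.62 = 39.3 km.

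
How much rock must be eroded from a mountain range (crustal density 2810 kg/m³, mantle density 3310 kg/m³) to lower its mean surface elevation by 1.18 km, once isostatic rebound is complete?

7.81 km

Net drop Δ = e − u = e − e ρ_c/ρ_m = e (ρ_m − ρ_c)/ρ_m.
e = Δ ρ_m/(ρ_m − ρ_c) = 1.18 km × 3310/500 = 7.81 km.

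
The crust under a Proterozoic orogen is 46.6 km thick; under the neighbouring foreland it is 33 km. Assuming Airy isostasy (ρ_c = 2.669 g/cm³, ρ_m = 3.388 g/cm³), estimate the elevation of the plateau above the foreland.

Excess crust Δ = 46.6 km − 33 km = 13.6 km, split between elevation h and root r with h + r = Δ.
Airy balance ρ_c h = (ρ_m − ρ_c) r gives r = h ρ_c/(ρ_m − ρ_c), so h (1 + ρ_c/(ρ_m − ρ_c)) = Δ, i.e. h = Δ (ρ_m − ρ_c)/ρ_m.
h = 13.6 km × 0.719/3.388 = 2.89 km.

2.89 km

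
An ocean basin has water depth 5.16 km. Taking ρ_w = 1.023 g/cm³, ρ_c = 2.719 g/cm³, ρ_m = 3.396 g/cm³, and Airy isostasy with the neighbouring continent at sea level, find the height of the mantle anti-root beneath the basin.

12.9 km

Balancing pressure at the compensation depth: replacing crust with seawater at the top is compensated by replacing crust with mantle at the base: d (ρ_c − ρ_w) = a (ρ_m − ρ_c).
a = d (ρ_c − ρ_w)/(ρ_m − ρ_c) = 5.16 km × 1.696/0.677 = 12.9 km.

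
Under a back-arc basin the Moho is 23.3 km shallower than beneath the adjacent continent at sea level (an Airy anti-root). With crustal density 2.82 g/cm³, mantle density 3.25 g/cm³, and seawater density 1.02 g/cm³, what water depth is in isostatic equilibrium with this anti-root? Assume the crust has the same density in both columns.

Replacing a thickness d of crust by seawater at the top must be balanced by replacing crust with mantle at the base: d (ρ_c − ρ_w) = a (ρ_m − ρ_c).
d = a (ρ_m − ρ_c)/(ρ_c − ρ_w) = 23.3 km × 0.43/1.8 = 5.57 km.

5.57 km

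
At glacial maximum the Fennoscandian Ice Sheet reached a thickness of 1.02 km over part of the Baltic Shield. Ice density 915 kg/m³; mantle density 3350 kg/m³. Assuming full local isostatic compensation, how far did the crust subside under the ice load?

By Archimedes' principle applied to the lithosphere: the ice load ρ_ice t is balanced by mantle displaced below, ρ_m s.
s = t ρ_ice / ρ_m = 1.02 km × 915/3350 = 0.279 km.

0.279 km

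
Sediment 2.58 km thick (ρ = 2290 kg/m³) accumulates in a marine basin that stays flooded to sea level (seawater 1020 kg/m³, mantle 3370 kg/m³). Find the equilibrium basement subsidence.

1.39 km

Submarine loading: the sediment displaces seawater, and the subsidence is in turn flooded, so s (ρ_m − ρ_w) = t (ρ_sed − ρ_w).
s = 2.58 km × (2290 − 1020) / (3370 − 1020) = 1.39 km.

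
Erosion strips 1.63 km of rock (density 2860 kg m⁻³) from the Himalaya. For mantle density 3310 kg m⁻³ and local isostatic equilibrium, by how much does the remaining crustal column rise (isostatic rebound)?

Unloading: uplift u = e ρ_c/ρ_m = 1.63 km × 2860/3310 = 1.41 km.

1.41 km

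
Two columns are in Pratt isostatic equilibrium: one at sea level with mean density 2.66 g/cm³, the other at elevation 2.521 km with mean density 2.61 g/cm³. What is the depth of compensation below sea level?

ρ_ref D = ρ (D + h) → D (ρ_ref − ρ) = ρ h.
D = ρ h/(ρ_ref − ρ) = 2.61 × 2.521 km/(2.66 − 2.61) = 132 km.

132 km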